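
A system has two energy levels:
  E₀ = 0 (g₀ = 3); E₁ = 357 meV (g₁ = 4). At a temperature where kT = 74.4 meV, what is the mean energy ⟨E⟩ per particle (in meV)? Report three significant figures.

3.88 meV

Eᵢ/kT = 0, 4.7984.
Z = Σ gᵢe^(−Eᵢ/kT) = 3·e^(−0) + 4·e^(−4.7984) = 3.0000 + 0.032972 = 3.0330.
⟨E⟩ = Σ Eᵢ gᵢe^(−Eᵢ/kT) / Z = (0·3.0000 + 357·0.032972) / 3.0330 = 3.88 meV.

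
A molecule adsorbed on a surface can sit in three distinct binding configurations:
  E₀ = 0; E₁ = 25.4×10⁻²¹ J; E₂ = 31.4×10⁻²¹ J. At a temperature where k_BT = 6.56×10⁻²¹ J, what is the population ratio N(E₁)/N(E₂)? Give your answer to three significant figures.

n₁/n₂ = exp[−(E₁−E₂)/kT] = exp(−(-6.0 ×10⁻²¹ J)/(6.56 ×10⁻²¹ J)) = exp(0.91463) = 2.50.

2.50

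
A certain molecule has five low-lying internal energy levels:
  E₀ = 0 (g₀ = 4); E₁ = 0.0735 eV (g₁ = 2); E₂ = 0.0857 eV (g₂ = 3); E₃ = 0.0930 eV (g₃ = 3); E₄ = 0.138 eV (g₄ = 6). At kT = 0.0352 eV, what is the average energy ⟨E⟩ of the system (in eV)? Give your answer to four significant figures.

Eᵢ/kT = 0, 2.08807, 2.43466, 2.64205, 3.92045.
Z = Σ gᵢe^(−Eᵢ/kT) = 4·e^(−0) + 2·e^(−2.08807) + 3·e^(−2.43466) + 3·e^(−2.64205) + 6·e^(−3.92045) = 4.00000 + 0.247852 + 0.262883 + 0.213645 + 0.118993 = 4.84337.
⟨E⟩ = Σ Eᵢ gᵢe^(−Eᵢ/kT) / Z = (0·4.00000 + 0.0735·0.247852 + 0.0857·0.262883 + 0.0930·0.213645 + 0.138·0.118993) / 4.84337 = 0.01591 eV.

0.01591 eV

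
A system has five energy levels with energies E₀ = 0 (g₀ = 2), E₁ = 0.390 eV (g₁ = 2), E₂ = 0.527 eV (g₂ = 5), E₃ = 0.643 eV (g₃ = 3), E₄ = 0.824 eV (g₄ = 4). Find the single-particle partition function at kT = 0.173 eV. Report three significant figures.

Eᵢ/kT = 0, 2.2543, 3.0462, 3.7168, 4.7630.
Z = Σ gᵢe^(−Eᵢ/kT) = 2·e^(−0) + 2·e^(−2.2543) + 5·e^(−3.0462) + 3·e^(−3.7168) + 4·e^(−4.7630) = 2.0000 + 0.20989 + 0.23770 + 0.072935 + 0.034160 = 2.5547.

Z = 2.55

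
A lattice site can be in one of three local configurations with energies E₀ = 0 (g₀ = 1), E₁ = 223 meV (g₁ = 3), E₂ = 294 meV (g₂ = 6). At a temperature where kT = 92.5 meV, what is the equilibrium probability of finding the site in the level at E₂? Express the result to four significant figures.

0.1645

Eᵢ/kT = 0, 2.41081, 3.17838.
Z = Σ gᵢe^(−Eᵢ/kT) = 1·e^(−0) + 3·e^(−2.41081) + 6·e^(−3.17838) = 1.00000 + 0.269228 + 0.249918 = 1.51915.
P₂ = g₂ e^(−E₂/kT) / Z = 0.249918/1.51915 = 0.1645.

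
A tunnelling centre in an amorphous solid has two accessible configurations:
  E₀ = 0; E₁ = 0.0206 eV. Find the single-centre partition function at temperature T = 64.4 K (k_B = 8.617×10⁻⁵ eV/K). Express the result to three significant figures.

k_BT = 8.617×10⁻⁵ × 64.4 K = 0.0055493 eV.
Eᵢ/kT = 0, 3.7122.
Z = Σ e^(−Eᵢ/kT) = e^(−0) + e^(−3.7122) = 1.0000 + 0.024424 = 1.0244.

Z = 1.02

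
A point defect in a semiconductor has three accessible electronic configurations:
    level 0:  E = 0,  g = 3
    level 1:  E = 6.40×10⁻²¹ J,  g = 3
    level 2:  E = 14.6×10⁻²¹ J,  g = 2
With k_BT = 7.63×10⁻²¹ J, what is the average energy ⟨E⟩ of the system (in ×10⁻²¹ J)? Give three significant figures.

Eᵢ/kT = 0, 0.83879, 1.9135.
Z = Σ gᵢe^(−Eᵢ/kT) = 3·e^(−0) + 3·e^(−0.83879) + 2·e^(−1.9135) = 3.0000 + 1.2967 + 0.29513 = 4.5918.
⟨E⟩ = Σ Eᵢ gᵢe^(−Eᵢ/kT) / Z = (0·3.0000 + 6.40·1.2967 + 14.6·0.29513) / 4.5918 = 2.75 ×10⁻²¹ J.

2.75 ×10⁻²¹ J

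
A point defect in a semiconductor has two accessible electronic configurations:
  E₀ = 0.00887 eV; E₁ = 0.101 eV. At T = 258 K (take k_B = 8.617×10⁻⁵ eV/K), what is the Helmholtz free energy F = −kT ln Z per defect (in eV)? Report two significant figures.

k_BT = 8.617×10⁻⁵ × 258 K = 0.02223 eV.
Eᵢ/kT = 0.3990, 4.543.
Z = Σ e^(−Eᵢ/kT) = e^(−0.3990) + e^(−4.543) = 0.6710 + 0.01064 = 0.6816.
F = −kT ln Z = −0.02223 × ln(0.6816) = −0.02223 × -0.3833 = 0.0085 eV.

0.0085 eV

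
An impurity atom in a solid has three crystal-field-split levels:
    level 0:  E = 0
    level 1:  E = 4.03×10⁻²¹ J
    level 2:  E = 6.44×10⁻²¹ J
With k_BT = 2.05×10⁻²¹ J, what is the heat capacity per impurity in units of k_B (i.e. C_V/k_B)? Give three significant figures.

0.697

Eᵢ/kT = 0, 1.9659, 3.1415.
Z = Σ e^(−Eᵢ/kT) = e^(−0) + e^(−1.9659) + e^(−3.1415) = 1.0000 + 0.14003 + 0.043218 = 1.1832.
⟨E⟩ = 0.71217, ⟨E²⟩ = 3.4370.
C_V/k_B = (⟨E²⟩ − ⟨E⟩²)/(kT)² = (3.4370 − 0.50719)/4.2025 = 0.697.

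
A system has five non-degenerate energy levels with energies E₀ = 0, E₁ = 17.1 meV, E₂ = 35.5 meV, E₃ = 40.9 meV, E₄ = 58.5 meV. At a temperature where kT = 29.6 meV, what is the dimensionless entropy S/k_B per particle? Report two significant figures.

Eᵢ/kT = 0, 0.5777, 1.199, 1.382, 1.976.
Z = Σ e^(−Eᵢ/kT) = e^(−0) + e^(−0.5777) + e^(−1.199) + e^(−1.382) + e^(−1.976) = 1.000 + 0.5612 + 0.3015 + 0.2511 + 0.1386 = 2.252.
⟨E⟩ = Σ EᵢPᵢ = 17.17 meV.
S/k_B = ln Z + ⟨E⟩/kT = ln(2.252) + 17.17/29.6 = 0.8118 + 0.5801 = 1.4.

1.4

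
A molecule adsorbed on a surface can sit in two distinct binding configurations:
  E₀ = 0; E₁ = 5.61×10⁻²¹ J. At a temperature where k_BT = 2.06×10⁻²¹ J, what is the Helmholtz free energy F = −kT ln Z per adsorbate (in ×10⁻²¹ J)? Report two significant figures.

Eᵢ/kT = 0, 2.723.
Z = Σ e^(−Eᵢ/kT) = e^(−0) + e^(−2.723) = 1.000 + 0.06568 = 1.066.
F = −kT ln Z = −2.06 × ln(1.066) = −2.06 × 0.06391 = -0.13 ×10⁻²¹ J.

-0.13 ×10⁻²¹ J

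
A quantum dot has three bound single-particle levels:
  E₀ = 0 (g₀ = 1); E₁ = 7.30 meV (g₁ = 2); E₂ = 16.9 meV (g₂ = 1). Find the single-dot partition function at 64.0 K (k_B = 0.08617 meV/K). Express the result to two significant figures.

Z = 1.6

k_BT = 0.08617 × 64.0 K = 5.515 meV.
Eᵢ/kT = 0, 1.324, 3.064.
Z = Σ gᵢe^(−Eᵢ/kT) = 1·e^(−0) + 2·e^(−1.324) + 1·e^(−3.064) = 1.000 + 0.5321 + 0.04670 = 1.579.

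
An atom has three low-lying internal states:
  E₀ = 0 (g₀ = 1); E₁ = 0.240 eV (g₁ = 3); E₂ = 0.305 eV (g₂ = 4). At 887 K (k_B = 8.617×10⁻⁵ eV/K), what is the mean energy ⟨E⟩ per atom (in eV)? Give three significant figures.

0.0446 eV

k_BT = 8.617×10⁻⁵ × 887 K = 0.076433 eV.
Eᵢ/kT = 0, 3.1400, 3.9904.
Z = Σ gᵢe^(−Eᵢ/kT) = 1·e^(−0) + 3·e^(−3.1400) + 4·e^(−3.9904) = 1.0000 + 0.12985 + 0.073969 = 1.2038.
⟨E⟩ = Σ Eᵢ gᵢe^(−Eᵢ/kT) / Z = (0·1.0000 + 0.240·0.12985 + 0.305·0.073969) / 1.2038 = 0.0446 eV.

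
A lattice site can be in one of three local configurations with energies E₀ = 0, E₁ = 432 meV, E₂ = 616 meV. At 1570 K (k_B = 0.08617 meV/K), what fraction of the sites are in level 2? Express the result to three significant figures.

0.0100

k_BT = 0.08617 × 1570 K = 135.29 meV.
Eᵢ/kT = 0, 3.1931, 4.5532.
Z = Σ e^(−Eᵢ/kT) = e^(−0) + e^(−3.1931) + e^(−4.5532) = 1.0000 + 0.041044 + 0.010533 = 1.0516.
P₂ = e^(−E₂/kT) / Z = 0.010533/1.0516 = 0.0100.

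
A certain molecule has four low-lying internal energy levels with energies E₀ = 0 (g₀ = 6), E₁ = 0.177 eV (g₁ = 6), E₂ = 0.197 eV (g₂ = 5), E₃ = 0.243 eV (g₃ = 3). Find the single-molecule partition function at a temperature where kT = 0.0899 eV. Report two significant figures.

Z = 7.6

Eᵢ/kT = 0, 1.969, 2.191, 2.703.
Z = Σ gᵢe^(−Eᵢ/kT) = 6·e^(−0) + 6·e^(−1.969) + 5·e^(−2.191) + 3·e^(−2.703) = 6.000 + 0.8376 + 0.5590 + 0.2010 = 7.598.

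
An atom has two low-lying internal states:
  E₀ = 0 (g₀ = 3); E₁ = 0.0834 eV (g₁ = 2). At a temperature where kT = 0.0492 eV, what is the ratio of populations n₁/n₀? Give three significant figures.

n₁/n₀ = (g₁/g₀) exp[−(E₁−E₀)/kT] = (2/3) × exp(−(0.0834 eV)/(0.0492 eV)) = (2/3) × exp(-1.6951) = 0.122.

0.122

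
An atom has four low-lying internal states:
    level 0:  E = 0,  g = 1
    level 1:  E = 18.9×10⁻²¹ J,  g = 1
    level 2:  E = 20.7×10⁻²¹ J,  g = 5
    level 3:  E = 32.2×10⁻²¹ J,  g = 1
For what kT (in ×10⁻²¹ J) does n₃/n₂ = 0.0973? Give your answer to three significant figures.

16.0 ×10⁻²¹ J

n₃/n₂ = (g₃/g₂) exp[−(E₃−E₂)/kT] = 0.0973.
⇒ (E₃−E₂)/kT = ln((1/5)/0.0973) = ln(2.0555) = 0.72052.
kT = 11.5 ×10⁻²¹ J / 0.72052 = 16.0 ×10⁻²¹ J.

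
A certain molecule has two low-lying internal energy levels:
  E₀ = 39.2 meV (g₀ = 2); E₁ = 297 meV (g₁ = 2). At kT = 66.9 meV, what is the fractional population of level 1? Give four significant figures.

Eᵢ/kT = 0.585949, 4.43946.
Z = Σ gᵢe^(−Eᵢ/kT) = 2·e^(−0.585949) + 2·e^(−4.43946) = 1.11315 + 0.0236046 = 1.13675.
P₁ = g₁ e^(−E₁/kT) / Z = 0.0236046/1.13675 = 0.02076.

0.02076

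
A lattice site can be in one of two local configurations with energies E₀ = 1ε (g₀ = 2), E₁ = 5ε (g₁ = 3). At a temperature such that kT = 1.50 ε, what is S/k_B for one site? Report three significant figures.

Eᵢ/kT = 0.66667, 3.3333.
Z = Σ gᵢe^(−Eᵢ/kT) = 2·e^(−0.66667) + 3·e^(−3.3333) = 1.0268 + 0.10703 = 1.1338.
⟨E⟩ = Σ EᵢPᵢ = 1.3776 ε.
S/k_B = ln Z + ⟨E⟩/kT = ln(1.1338) + 1.3776/1.50 = 0.12557 + 0.91840 = 1.04.

1.04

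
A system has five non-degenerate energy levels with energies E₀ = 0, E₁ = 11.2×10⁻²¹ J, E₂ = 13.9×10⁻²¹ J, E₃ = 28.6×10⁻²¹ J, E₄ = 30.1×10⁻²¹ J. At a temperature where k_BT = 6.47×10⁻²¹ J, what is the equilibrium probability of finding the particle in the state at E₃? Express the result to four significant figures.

0.009145

Eᵢ/kT = 0, 1.73107, 2.14838, 4.42040, 4.65224.
Z = Σ e^(−Eᵢ/kT) = e^(−0) + e^(−1.73107) + e^(−2.14838) + e^(−4.42040) + e^(−4.65224) = 1.00000 + 0.177095 + 0.116673 + 0.0120294 + 0.00954021 = 1.31534.
P₃ = e^(−E₃/kT) / Z = 0.0120294/1.31534 = 0.009145.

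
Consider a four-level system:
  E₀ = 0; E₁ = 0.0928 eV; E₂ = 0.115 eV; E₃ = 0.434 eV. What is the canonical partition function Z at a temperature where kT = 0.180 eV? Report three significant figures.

Eᵢ/kT = 0, 0.51556, 0.63889, 2.4111.
Z = Σ e^(−Eᵢ/kT) = e^(−0) + e^(−0.51556) + e^(−0.63889) + e^(−2.4111) = 1.0000 + 0.59717 + 0.52788 + 0.089717 = 2.2148.

Z = 2.21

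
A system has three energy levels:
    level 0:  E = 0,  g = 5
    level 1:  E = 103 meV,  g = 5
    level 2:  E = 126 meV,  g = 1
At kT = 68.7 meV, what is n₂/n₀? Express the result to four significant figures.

n₂/n₀ = (g₂/g₀) exp[−(E₂−E₀)/kT] = (1/5) × exp(−(126 meV)/(68.7 meV)) = (1/5) × exp(-1.83406) = 0.03195.

0.03195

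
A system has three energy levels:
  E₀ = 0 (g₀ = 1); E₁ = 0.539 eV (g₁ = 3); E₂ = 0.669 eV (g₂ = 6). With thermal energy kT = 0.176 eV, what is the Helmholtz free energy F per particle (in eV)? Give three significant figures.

Eᵢ/kT = 0, 3.0625, 3.8011.
Z = Σ gᵢe^(−Eᵢ/kT) = 1·e^(−0) + 3·e^(−3.0625) + 6·e^(−3.8011) = 1.0000 + 0.14031 + 0.13408 = 1.2744.
F = −kT ln Z = −0.176 × ln(1.2744) = −0.176 × 0.24248 = -0.0427 eV.

-0.0427 eV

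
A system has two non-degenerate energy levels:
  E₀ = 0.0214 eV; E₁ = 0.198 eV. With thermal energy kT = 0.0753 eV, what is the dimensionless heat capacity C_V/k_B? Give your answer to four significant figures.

Eᵢ/kT = 0.284197, 2.62948.
Z = Σ e^(−Eᵢ/kT) = e^(−0.284197) + e^(−2.62948) = 0.752618 + 0.0721160 = 0.824734.
⟨E⟩ = 0.0368422 eV, ⟨E²⟩ = 0.00384597 eV².
C_V/k_B = (⟨E²⟩ − ⟨E⟩²)/(kT)² = (0.00384597 − 0.00135735)/0.00567009 = 0.4389.

0.4389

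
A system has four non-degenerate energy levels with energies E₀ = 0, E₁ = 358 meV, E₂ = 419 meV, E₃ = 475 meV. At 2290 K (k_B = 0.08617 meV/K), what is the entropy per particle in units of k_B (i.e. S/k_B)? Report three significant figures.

k_BT = 0.08617 × 2290 K = 197.33 meV.
Eᵢ/kT = 0, 1.8142, 2.1233, 2.4071.
Z = Σ e^(−Eᵢ/kT) = e^(−0) + e^(−1.8142) + e^(−2.1233) + e^(−2.4071) = 1.0000 + 0.16297 + 0.11964 + 0.090076 = 1.3727.
⟨E⟩ = Σ EᵢPᵢ = 110.19 meV.
S/k_B = ln Z + ⟨E⟩/kT = ln(1.3727) + 110.19/197.33 = 0.31678 + 0.55840 = 0.875.

0.875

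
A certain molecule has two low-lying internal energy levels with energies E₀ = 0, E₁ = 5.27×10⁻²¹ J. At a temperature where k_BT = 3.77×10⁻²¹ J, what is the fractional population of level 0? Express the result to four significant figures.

Eᵢ/kT = 0, 1.39788.
Z = Σ e^(−Eᵢ/kT) = e^(−0) + e^(−1.39788) = 1.00000 + 0.247120 = 1.24712.
P₀ = e^(−E₀/kT) / Z = 1.00000/1.24712 = 0.8018.

0.8018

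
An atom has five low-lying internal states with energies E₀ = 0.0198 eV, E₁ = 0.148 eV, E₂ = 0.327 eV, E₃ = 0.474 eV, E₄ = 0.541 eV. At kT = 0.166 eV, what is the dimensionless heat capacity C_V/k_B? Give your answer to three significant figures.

0.690

Eᵢ/kT = 0.11928, 0.89157, 1.9699, 2.8554, 3.2590.
Z = Σ e^(−Eᵢ/kT) = e^(−0.11928) + e^(−0.89157) + e^(−1.9699) + e^(−2.8554) + e^(−3.2590) = 0.88756 + 0.41001 + 0.13947 + 0.057533 + 0.038427 = 1.5330.
⟨E⟩ = 0.11215 eV, ⟨E²⟩ = 0.031582 eV².
C_V/k_B = (⟨E²⟩ − ⟨E⟩²)/(kT)² = (0.031582 − 0.012578)/0.027556 = 0.690.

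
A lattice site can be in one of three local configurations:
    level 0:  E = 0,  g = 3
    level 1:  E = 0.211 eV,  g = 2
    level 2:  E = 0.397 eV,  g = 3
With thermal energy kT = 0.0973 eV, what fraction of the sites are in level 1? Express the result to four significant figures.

Eᵢ/kT = 0, 2.16855, 4.08016.
Z = Σ gᵢe^(−Eᵢ/kT) = 3·e^(−0) + 2·e^(−2.16855) + 3·e^(−4.08016) = 3.00000 + 0.228687 + 0.0507143 = 3.27940.
P₁ = g₁ e^(−E₁/kT) / Z = 0.228687/3.27940 = 0.06973.

0.06973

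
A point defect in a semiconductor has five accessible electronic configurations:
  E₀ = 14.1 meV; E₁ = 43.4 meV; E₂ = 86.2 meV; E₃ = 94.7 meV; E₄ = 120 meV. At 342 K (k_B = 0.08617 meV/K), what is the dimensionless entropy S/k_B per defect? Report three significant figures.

0.990

k_BT = 0.08617 × 342 K = 29.470 meV.
Eᵢ/kT = 0.47845, 1.4727, 2.9250, 3.2134, 4.0719.
Z = Σ e^(−Eᵢ/kT) = e^(−0.47845) + e^(−1.4727) + e^(−2.9250) + e^(−3.2134) + e^(−4.0719) = 0.61974 + 0.22931 + 0.053665 + 0.040220 + 0.017045 = 0.95998.
⟨E⟩ = Σ EᵢPᵢ = 30.387 meV.
S/k_B = ln Z + ⟨E⟩/kT = ln(0.95998) + 30.387/29.470 = -0.040843 + 1.0311 = 0.990.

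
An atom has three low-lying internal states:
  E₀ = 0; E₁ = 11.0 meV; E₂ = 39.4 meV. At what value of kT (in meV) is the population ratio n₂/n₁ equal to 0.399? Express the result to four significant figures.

n₂/n₁ = exp[−(E₂−E₁)/kT] = 0.399.
⇒ (E₂−E₁)/kT = ln(1/0.399) = ln(2.50627) = 0.918796.
kT = 28.4 meV / 0.918796 = 30.91 meV.

30.91 meV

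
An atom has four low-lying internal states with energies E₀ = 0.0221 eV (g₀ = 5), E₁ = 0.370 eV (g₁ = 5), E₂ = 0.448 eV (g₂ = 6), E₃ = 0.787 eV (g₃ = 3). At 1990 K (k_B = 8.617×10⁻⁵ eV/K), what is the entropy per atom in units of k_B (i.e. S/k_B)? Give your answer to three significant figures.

k_BT = 8.617×10⁻⁵ × 1990 K = 0.17148 eV.
Eᵢ/kT = 0.12888, 2.1577, 2.6125, 4.5895.
Z = Σ gᵢe^(−Eᵢ/kT) = 5·e^(−0.12888) + 5·e^(−2.1577) + 6·e^(−2.6125) + 3·e^(−4.5895) = 4.3954 + 0.57795 + 0.44011 + 0.030474 = 5.4439.
⟨E⟩ = Σ EᵢPᵢ = 0.097748 eV.
S/k_B = ln Z + ⟨E⟩/kT = ln(5.4439) + 0.097748/0.17148 = 1.6945 + 0.57003 = 2.26.

2.26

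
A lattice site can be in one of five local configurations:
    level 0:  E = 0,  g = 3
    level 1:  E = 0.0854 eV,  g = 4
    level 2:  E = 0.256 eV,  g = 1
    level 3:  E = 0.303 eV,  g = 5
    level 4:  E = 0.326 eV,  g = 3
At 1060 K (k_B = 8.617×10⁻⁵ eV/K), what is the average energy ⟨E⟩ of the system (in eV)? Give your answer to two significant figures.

k_BT = 8.617×10⁻⁵ × 1060 K = 0.09134 eV.
Eᵢ/kT = 0, 0.9350, 2.803, 3.317, 3.569.
Z = Σ gᵢe^(−Eᵢ/kT) = 3·e^(−0) + 4·e^(−0.9350) + 1·e^(−2.803) + 5·e^(−3.317) + 3·e^(−3.569) = 3.000 + 1.570 + 0.06063 + 0.1813 + 0.08455 = 4.896.
⟨E⟩ = Σ Eᵢ gᵢe^(−Eᵢ/kT) / Z = (0·3.000 + 0.0854·1.570 + 0.256·0.06063 + 0.303·0.1813 + 0.326·0.08455) / 4.896 = 0.047 eV.

0.047 eV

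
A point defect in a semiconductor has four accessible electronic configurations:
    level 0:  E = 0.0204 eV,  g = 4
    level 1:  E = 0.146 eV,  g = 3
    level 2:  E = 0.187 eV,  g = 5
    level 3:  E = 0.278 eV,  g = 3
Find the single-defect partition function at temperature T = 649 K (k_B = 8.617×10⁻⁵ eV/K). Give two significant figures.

k_BT = 8.617×10⁻⁵ × 649 K = 0.05592 eV.
Eᵢ/kT = 0.3648, 2.611, 3.344, 4.971.
Z = Σ gᵢe^(−Eᵢ/kT) = 4·e^(−0.3648) + 3·e^(−2.611) + 5·e^(−3.344) + 3·e^(−4.971) = 2.777 + 0.2204 + 0.1765 + 0.02081 = 3.195.

Z = 3.2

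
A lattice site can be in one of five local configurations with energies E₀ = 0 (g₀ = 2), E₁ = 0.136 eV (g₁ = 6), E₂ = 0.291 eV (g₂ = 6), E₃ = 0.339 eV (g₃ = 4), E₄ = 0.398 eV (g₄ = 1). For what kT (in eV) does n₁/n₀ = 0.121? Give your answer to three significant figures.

n₁/n₀ = (g₁/g₀) exp[−(E₁−E₀)/kT] = 0.121.
⇒ (E₁−E₀)/kT = ln((6/2)/0.121) = ln(24.793) = 3.2106.
kT = 0.136 eV / 3.2106 = 0.0424 eV.

0.0424 eV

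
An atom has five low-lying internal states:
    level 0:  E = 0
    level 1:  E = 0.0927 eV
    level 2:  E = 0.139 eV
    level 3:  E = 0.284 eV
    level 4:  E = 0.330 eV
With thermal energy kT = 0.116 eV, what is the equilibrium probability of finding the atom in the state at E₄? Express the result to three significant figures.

0.0307

Eᵢ/kT = 0, 0.79914, 1.1983, 2.4483, 2.8448.
Z = Σ e^(−Eᵢ/kT) = e^(−0) + e^(−0.79914) + e^(−1.1983) + e^(−2.4483) + e^(−2.8448) = 1.0000 + 0.44972 + 0.30171 + 0.086440 + 0.058146 = 1.8960.
P₄ = e^(−E₄/kT) / Z = 0.058146/1.8960 = 0.0307.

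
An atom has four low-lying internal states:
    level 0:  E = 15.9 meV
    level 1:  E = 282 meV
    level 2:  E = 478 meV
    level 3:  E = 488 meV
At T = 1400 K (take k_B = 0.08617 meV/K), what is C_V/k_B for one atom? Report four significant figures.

0.8841

k_BT = 0.08617 × 1400 K = 120.638 meV.
Eᵢ/kT = 0.131799, 2.33757, 3.96227, 4.04516.
Z = Σ e^(−Eᵢ/kT) = e^(−0.131799) + e^(−2.33757) + e^(−3.96227) + e^(−4.04516) = 0.876517 + 0.0965620 + 0.0190199 + 0.0175069 = 1.00961.
⟨E⟩ = 58.2423 meV, ⟨E²⟩ = 16259.2 meV².
C_V/k_B = (⟨E²⟩ − ⟨E⟩²)/(kT)² = (16259.2 − 3392.17)/14553.5 = 0.8841.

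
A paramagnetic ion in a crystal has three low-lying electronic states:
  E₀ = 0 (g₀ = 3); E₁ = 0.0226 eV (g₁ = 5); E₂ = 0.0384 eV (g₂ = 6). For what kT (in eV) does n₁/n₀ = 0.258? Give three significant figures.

0.0121 eV

n₁/n₀ = (g₁/g₀) exp[−(E₁−E₀)/kT] = 0.258.
⇒ (E₁−E₀)/kT = ln((5/3)/0.258) = ln(6.4599) = 1.8656.
kT = 0.0226 eV / 1.8656 = 0.0121 eV.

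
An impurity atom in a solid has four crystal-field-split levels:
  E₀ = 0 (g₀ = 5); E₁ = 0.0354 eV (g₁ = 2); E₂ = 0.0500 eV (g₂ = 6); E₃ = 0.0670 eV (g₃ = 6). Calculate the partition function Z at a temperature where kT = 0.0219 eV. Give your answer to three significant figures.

Eᵢ/kT = 0, 1.6164, 2.2831, 3.0594.
Z = Σ gᵢe^(−Eᵢ/kT) = 5·e^(−0) + 2·e^(−1.6164) + 6·e^(−2.2831) + 6·e^(−3.0594) = 5.0000 + 0.39722 + 0.61181 + 0.28150 = 6.2905.

Z = 6.29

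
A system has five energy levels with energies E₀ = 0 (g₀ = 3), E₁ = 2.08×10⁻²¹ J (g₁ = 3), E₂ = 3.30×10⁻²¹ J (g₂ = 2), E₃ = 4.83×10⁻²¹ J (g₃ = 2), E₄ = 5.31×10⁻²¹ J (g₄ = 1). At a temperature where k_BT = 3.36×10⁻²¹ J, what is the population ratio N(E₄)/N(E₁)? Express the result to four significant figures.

0.1275

n₄/n₁ = (g₄/g₁) exp[−(E₄−E₁)/kT] = (1/3) × exp(−(3.23 ×10⁻²¹ J)/(3.36 ×10⁻²¹ J)) = (1/3) × exp(-0.961310) = 0.1275.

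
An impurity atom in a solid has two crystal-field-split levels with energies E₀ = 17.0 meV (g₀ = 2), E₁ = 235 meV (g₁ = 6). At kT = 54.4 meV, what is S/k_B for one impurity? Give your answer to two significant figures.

0.95

Eᵢ/kT = 0.3125, 4.320.
Z = Σ gᵢe^(−Eᵢ/kT) = 2·e^(−0.3125) + 6·e^(−4.320) = 1.463 + 0.07980 = 1.543.
⟨E⟩ = Σ EᵢPᵢ = 28.27 meV.
S/k_B = ln Z + ⟨E⟩/kT = ln(1.543) + 28.27/54.4 = 0.4337 + 0.5197 = 0.95.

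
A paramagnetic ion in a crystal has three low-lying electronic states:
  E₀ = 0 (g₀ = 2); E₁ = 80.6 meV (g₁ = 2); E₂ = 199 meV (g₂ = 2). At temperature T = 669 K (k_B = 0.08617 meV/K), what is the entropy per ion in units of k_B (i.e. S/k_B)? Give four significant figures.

k_BT = 0.08617 × 669 K = 57.6477 meV.
Eᵢ/kT = 0, 1.39815, 3.45200.
Z = Σ gᵢe^(−Eᵢ/kT) = 2·e^(−0) + 2·e^(−1.39815) + 2·e^(−3.45200) = 2.00000 + 0.494107 + 0.0633644 = 2.55747.
⟨E⟩ = Σ EᵢPᵢ = 20.5025 meV.
S/k_B = ln Z + ⟨E⟩/kT = ln(2.55747) + 20.5025/57.6477 = 0.939018 + 0.355652 = 1.295.

1.295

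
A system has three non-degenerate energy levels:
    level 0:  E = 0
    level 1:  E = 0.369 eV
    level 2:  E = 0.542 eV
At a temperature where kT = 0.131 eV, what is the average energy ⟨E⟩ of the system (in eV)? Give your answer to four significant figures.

Eᵢ/kT = 0, 2.81679, 4.13740.
Z = Σ e^(−Eᵢ/kT) = e^(−0) + e^(−2.81679) + e^(−4.13740) = 1.00000 + 0.0597976 + 0.0159643 = 1.07576.
⟨E⟩ = Σ Eᵢ e^(−Eᵢ/kT) / Z = (0·1.00000 + 0.369·0.0597976 + 0.542·0.0159643) / 1.07576 = 0.02855 eV.

0.02855 eV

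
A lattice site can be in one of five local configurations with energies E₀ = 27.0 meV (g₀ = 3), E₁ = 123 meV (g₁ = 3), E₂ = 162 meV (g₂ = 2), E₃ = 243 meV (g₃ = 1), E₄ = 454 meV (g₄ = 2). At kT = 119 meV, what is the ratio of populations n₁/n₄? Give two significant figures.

24

n₁/n₄ = (g₁/g₄) exp[−(E₁−E₄)/kT] = (3/2) × exp(−(-331 meV)/(119 meV)) = (3/2) × exp(2.782) = 24.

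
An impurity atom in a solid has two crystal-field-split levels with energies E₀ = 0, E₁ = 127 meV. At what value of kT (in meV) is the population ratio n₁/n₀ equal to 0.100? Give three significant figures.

n₁/n₀ = exp[−(E₁−E₀)/kT] = 0.100.
⇒ (E₁−E₀)/kT = ln(1/0.100) = ln(10.000) = 2.3026.
kT = 127 meV / 2.3026 = 55.2 meV.

55.2 meV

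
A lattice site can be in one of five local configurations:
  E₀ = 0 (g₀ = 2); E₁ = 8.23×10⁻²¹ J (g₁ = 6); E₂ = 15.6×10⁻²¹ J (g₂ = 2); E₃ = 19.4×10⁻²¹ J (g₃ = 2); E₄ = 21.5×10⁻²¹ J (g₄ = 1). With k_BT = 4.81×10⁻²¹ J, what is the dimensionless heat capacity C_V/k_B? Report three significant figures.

Eᵢ/kT = 0, 1.7110, 3.2432, 4.0333, 4.4699.
Z = Σ gᵢe^(−Eᵢ/kT) = 2·e^(−0) + 6·e^(−1.7110) + 2·e^(−3.2432) + 2·e^(−4.0333) + 1·e^(−4.4699) = 2.0000 + 1.0841 + 0.078078 + 0.035432 + 0.011448 = 3.2091.
⟨E⟩ = 3.4507, ⟨E²⟩ = 34.607.
C_V/k_B = (⟨E²⟩ − ⟨E⟩²)/(kT)² = (34.607 − 11.907)/23.136 = 0.981.

0.981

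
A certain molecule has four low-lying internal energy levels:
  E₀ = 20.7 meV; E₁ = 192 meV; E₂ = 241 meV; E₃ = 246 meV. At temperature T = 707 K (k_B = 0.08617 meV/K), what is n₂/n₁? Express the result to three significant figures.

k_BT = 0.08617 × 707 K = 60.922 meV.
n₂/n₁ = exp[−(E₂−E₁)/kT] = exp(−(49 meV)/(60.922 meV)) = exp(-0.80431) = 0.447.

0.447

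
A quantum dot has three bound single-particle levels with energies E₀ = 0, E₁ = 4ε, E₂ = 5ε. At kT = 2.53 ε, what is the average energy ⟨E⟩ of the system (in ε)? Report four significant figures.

1.128 ε

Eᵢ/kT = 0, 1.58103, 1.97628.
Z = Σ e^(−Eᵢ/kT) = e^(−0) + e^(−1.58103) + e^(−1.97628) = 1.00000 + 0.205763 + 0.138584 = 1.34435.
⟨E⟩ = Σ Eᵢ e^(−Eᵢ/kT) / Z = (0·1.00000 + 4·0.205763 + 5·0.138584) / 1.34435 = 1.128 ε.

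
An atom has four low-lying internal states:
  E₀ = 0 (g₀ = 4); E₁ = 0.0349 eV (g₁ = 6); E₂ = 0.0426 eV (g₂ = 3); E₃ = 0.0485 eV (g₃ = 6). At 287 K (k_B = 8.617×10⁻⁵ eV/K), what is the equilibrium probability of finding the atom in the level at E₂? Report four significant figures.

k_BT = 8.617×10⁻⁵ × 287 K = 0.0247308 eV.
Eᵢ/kT = 0, 1.41120, 1.72255, 1.96112.
Z = Σ gᵢe^(−Eᵢ/kT) = 4·e^(−0) + 6·e^(−1.41120) + 3·e^(−1.72255) + 6·e^(−1.96112) = 4.00000 + 1.46310 + 0.535830 + 0.844204 = 6.84313.
P₂ = g₂ e^(−E₂/kT) / Z = 0.535830/6.84313 = 0.07830.

0.07830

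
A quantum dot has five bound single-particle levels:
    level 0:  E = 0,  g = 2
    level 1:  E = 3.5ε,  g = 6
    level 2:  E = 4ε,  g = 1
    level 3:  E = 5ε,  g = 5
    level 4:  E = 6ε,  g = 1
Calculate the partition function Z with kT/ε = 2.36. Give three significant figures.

Eᵢ/kT = 0, 1.4831, 1.6949, 2.1186, 2.5424.
Z = Σ gᵢe^(−Eᵢ/kT) = 2·e^(−0) + 6·e^(−1.4831) + 1·e^(−1.6949) + 5·e^(−2.1186) + 1·e^(−2.5424) = 2.0000 + 1.3616 + 0.18362 + 0.60100 + 0.078677 = 4.2249.

Z = 4.22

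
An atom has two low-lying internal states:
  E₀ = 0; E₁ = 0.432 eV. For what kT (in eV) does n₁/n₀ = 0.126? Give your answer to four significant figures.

n₁/n₀ = exp[−(E₁−E₀)/kT] = 0.126.
⇒ (E₁−E₀)/kT = ln(1/0.126) = ln(7.93651) = 2.07147.
kT = 0.432 eV / 2.07147 = 0.2085 eV.

0.2085 eV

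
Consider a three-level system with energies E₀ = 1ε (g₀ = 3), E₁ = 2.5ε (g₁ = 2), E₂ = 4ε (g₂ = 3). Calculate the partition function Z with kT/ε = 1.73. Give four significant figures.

Eᵢ/kT = 0.578035, 1.44509, 2.31214.
Z = Σ gᵢe^(−Eᵢ/kT) = 3·e^(−0.578035) + 2·e^(−1.44509) + 3·e^(−2.31214) = 1.68300 + 0.471450 + 0.297147 = 2.45160.

Z = 2.452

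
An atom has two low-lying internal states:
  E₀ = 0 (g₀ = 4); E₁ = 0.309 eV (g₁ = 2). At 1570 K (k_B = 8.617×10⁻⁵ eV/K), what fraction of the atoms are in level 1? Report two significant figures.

0.048

k_BT = 8.617×10⁻⁵ × 1570 K = 0.1353 eV.
Eᵢ/kT = 0, 2.284.
Z = Σ gᵢe^(−Eᵢ/kT) = 4·e^(−0) + 2·e^(−2.284) = 4.000 + 0.2038 = 4.204.
P₁ = g₁ e^(−E₁/kT) / Z = 0.2038/4.204 = 0.048.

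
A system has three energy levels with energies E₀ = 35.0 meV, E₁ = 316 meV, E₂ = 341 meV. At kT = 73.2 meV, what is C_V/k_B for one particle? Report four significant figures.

Eᵢ/kT = 0.478142, 4.31694, 4.65847.
Z = Σ e^(−Eᵢ/kT) = e^(−0.478142) + e^(−4.31694) + e^(−4.65847) = 0.619934 + 0.0133406 + 0.00948096 = 0.642756.
⟨E⟩ = 45.3459 meV, ⟨E²⟩ = 4969.25 meV².
C_V/k_B = (⟨E²⟩ − ⟨E⟩²)/(kT)² = (4969.25 − 2056.25)/5358.24 = 0.5436.

0.5436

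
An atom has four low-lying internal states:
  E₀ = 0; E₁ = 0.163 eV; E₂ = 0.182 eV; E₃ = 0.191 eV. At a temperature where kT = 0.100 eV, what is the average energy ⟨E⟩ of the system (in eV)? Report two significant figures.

Eᵢ/kT = 0, 1.630, 1.820, 1.910.
Z = Σ e^(−Eᵢ/kT) = e^(−0) + e^(−1.630) + e^(−1.820) + e^(−1.910) = 1.000 + 0.1959 + 0.1620 + 0.1481 = 1.506.
⟨E⟩ = Σ Eᵢ e^(−Eᵢ/kT) / Z = (0·1.000 + 0.163·0.1959 + 0.182·0.1620 + 0.191·0.1481) / 1.506 = 0.060 eV.

0.060 eV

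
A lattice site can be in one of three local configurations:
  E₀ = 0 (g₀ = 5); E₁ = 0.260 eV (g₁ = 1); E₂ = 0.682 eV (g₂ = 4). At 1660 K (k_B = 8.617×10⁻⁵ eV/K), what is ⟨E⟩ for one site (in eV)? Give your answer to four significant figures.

k_BT = 8.617×10⁻⁵ × 1660 K = 0.143042 eV.
Eᵢ/kT = 0, 1.81765, 4.76783.
Z = Σ gᵢe^(−Eᵢ/kT) = 5·e^(−0) + 1·e^(−1.81765) + 4·e^(−4.76783) = 5.00000 + 0.162407 + 0.0339952 = 5.19640.
⟨E⟩ = Σ Eᵢ gᵢe^(−Eᵢ/kT) / Z = (0·5.00000 + 0.260·0.162407 + 0.682·0.0339952) / 5.19640 = 0.01259 eV.

0.01259 eV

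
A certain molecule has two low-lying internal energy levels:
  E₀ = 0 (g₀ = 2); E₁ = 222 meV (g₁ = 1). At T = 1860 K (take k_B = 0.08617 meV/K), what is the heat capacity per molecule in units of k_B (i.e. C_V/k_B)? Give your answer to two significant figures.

k_BT = 0.08617 × 1860 K = 160.3 meV.
Eᵢ/kT = 0, 1.385.
Z = Σ gᵢe^(−Eᵢ/kT) = 2·e^(−0) + 1·e^(−1.385) = 2.000 + 0.2503 = 2.250.
⟨E⟩ = 24.70 meV, ⟨E²⟩ = 5483 meV².
C_V/k_B = (⟨E²⟩ − ⟨E⟩²)/(kT)² = (5483 − 610.1)/25700 = 0.19.

0.19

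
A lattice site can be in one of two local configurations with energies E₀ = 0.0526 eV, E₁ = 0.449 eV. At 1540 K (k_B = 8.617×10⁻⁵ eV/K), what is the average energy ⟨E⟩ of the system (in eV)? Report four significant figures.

k_BT = 8.617×10⁻⁵ × 1540 K = 0.132702 eV.
Eᵢ/kT = 0.396377, 3.38352.
Z = Σ e^(−Eᵢ/kT) = e^(−0.396377) + e^(−3.38352) = 0.672753 + 0.0339278 = 0.706681.
⟨E⟩ = Σ Eᵢ e^(−Eᵢ/kT) / Z = (0.0526·0.672753 + 0.449·0.0339278) / 0.706681 = 0.07163 eV.

0.07163 eV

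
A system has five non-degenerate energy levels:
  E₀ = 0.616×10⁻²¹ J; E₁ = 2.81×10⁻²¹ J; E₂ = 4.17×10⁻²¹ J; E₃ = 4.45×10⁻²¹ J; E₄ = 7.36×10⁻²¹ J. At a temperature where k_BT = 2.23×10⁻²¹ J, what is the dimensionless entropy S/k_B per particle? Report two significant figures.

Eᵢ/kT = 0.2762, 1.260, 1.870, 1.996, 3.300.
Z = Σ e^(−Eᵢ/kT) = e^(−0.2762) + e^(−1.260) + e^(−1.870) + e^(−1.996) + e^(−3.300) = 0.7587 + 0.2837 + 0.1541 + 0.1359 + 0.03688 = 1.369.
⟨E⟩ = Σ EᵢPᵢ = 2.033 ×10⁻²¹ J.
S/k_B = ln Z + ⟨E⟩/kT = ln(1.369) + 2.033/2.23 = 0.3141 + 0.9117 = 1.2.

1.2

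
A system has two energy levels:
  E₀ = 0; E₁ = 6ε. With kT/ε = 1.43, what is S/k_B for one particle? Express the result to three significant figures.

Eᵢ/kT = 0, 4.1958.
Z = Σ e^(−Eᵢ/kT) = e^(−0) + e^(−4.1958) = 1.0000 + 0.015059 = 1.0151.
⟨E⟩ = Σ EᵢPᵢ = 0.089010 ε.
S/k_B = ln Z + ⟨E⟩/kT = ln(1.0151) + 0.089010/1.43 = 0.014987 + 0.062245 = 0.0772.

0.0772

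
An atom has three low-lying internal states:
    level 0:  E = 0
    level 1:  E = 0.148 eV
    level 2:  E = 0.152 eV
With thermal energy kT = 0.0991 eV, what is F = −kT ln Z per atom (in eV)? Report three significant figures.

-0.0362 eV

Eᵢ/kT = 0, 1.4934, 1.5338.
Z = Σ e^(−Eᵢ/kT) = e^(−0) + e^(−1.4934) + e^(−1.5338) = 1.0000 + 0.22461 + 0.21571 = 1.4403.
F = −kT ln Z = −0.0991 × ln(1.4403) = −0.0991 × 0.36485 = -0.0362 eV.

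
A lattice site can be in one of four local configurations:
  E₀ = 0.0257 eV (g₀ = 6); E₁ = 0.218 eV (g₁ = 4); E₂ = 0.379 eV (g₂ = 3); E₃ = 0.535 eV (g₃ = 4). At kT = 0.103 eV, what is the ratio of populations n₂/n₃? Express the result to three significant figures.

3.41

n₂/n₃ = (g₂/g₃) exp[−(E₂−E₃)/kT] = (3/4) × exp(−(-0.156 eV)/(0.103 eV)) = (3/4) × exp(1.5146) = 3.41.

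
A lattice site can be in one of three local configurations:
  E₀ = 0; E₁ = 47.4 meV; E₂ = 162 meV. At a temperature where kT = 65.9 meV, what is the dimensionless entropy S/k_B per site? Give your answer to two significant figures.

0.81

Eᵢ/kT = 0, 0.7193, 2.458.
Z = Σ e^(−Eᵢ/kT) = e^(−0) + e^(−0.7193) + e^(−2.458) = 1.000 + 0.4871 + 0.08561 = 1.573.
⟨E⟩ = Σ EᵢPᵢ = 23.49 meV.
S/k_B = ln Z + ⟨E⟩/kT = ln(1.573) + 23.49/65.9 = 0.4530 + 0.3564 = 0.81.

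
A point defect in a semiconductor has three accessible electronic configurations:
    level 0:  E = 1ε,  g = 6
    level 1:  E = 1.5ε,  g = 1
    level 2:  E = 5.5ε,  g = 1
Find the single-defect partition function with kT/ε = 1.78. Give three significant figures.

Z = 3.90

Eᵢ/kT = 0.56180, 0.84270, 3.0899.
Z = Σ gᵢe^(−Eᵢ/kT) = 6·e^(−0.56180) + 1·e^(−0.84270) + 1·e^(−3.0899) = 3.4211 + 0.43055 + 0.045507 = 3.8972.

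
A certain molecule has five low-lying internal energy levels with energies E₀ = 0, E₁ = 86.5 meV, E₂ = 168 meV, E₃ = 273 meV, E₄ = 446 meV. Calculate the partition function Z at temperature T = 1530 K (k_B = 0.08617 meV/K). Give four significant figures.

Z = 1.959

k_BT = 0.08617 × 1530 K = 131.840 meV.
Eᵢ/kT = 0, 0.656098, 1.27427, 2.07069, 3.38289.
Z = Σ e^(−Eᵢ/kT) = e^(−0) + e^(−0.656098) + e^(−1.27427) + e^(−2.07069) + e^(−3.38289) = 1.00000 + 0.518872 + 0.279635 + 0.126099 + 0.0339492 = 1.95856.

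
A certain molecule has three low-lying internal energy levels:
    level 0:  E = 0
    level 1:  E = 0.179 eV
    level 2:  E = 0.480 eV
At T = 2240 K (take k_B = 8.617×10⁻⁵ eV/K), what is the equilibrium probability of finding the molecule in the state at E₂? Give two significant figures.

0.056

k_BT = 8.617×10⁻⁵ × 2240 K = 0.1930 eV.
Eᵢ/kT = 0, 0.9275, 2.487.
Z = Σ e^(−Eᵢ/kT) = e^(−0) + e^(−0.9275) + e^(−2.487) = 1.000 + 0.3955 + 0.08316 = 1.479.
P₂ = e^(−E₂/kT) / Z = 0.08316/1.479 = 0.056.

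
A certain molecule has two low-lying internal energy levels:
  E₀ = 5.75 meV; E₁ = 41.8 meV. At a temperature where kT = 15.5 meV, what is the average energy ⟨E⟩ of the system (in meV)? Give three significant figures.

8.96 meV

Eᵢ/kT = 0.37097, 2.6968.
Z = Σ e^(−Eᵢ/kT) = e^(−0.37097) + e^(−2.6968) = 0.69006 + 0.067421 = 0.75748.
⟨E⟩ = Σ Eᵢ e^(−Eᵢ/kT) / Z = (5.75·0.69006 + 41.8·0.067421) / 0.75748 = 8.96 meV.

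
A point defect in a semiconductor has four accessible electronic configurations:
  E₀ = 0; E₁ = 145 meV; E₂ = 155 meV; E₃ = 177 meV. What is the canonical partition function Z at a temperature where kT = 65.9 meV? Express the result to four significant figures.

Z = 1.274

Eᵢ/kT = 0, 2.20030, 2.35205, 2.68589.
Z = Σ e^(−Eᵢ/kT) = e^(−0) + e^(−2.20030) + e^(−2.35205) + e^(−2.68589) = 1.00000 + 0.110770 + 0.0951739 + 0.0681605 = 1.27410.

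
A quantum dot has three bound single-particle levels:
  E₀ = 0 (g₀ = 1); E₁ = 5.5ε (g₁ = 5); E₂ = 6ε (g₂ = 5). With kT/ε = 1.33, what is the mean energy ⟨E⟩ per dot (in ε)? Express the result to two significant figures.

Eᵢ/kT = 0, 4.135, 4.511.
Z = Σ gᵢe^(−Eᵢ/kT) = 1·e^(−0) + 5·e^(−4.135) + 5·e^(−4.511) = 1.000 + 0.08001 + 0.05494 = 1.135.
⟨E⟩ = Σ Eᵢ gᵢe^(−Eᵢ/kT) / Z = (0·1.000 + 5.5·0.08001 + 6·0.05494) / 1.135 = 0.68 ε.

0.68 ε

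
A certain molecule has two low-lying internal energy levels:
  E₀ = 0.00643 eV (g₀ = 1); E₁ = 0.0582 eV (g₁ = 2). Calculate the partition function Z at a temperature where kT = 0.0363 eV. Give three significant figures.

Eᵢ/kT = 0.17713, 1.6033.
Z = Σ gᵢe^(−Eᵢ/kT) = 1·e^(−0.17713) + 2·e^(−1.6033) = 0.83767 + 0.40246 = 1.2401.

Z = 1.24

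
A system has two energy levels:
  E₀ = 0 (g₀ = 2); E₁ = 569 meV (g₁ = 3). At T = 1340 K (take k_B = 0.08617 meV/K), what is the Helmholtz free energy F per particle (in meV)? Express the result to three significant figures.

k_BT = 0.08617 × 1340 K = 115.47 meV.
Eᵢ/kT = 0, 4.9277.
Z = Σ gᵢe^(−Eᵢ/kT) = 2·e^(−0) + 3·e^(−4.9277) = 2.0000 + 0.021729 = 2.0217.
F = −kT ln Z = −115.47 × ln(2.0217) = −115.47 × 0.70394 = -81.3 meV.

-81.3 meV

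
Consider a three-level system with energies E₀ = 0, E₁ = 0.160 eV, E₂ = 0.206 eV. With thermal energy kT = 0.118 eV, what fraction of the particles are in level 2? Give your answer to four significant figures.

Eᵢ/kT = 0, 1.35593, 1.74576.
Z = Σ e^(−Eᵢ/kT) = e^(−0) + e^(−1.35593) + e^(−1.74576) = 1.00000 + 0.257708 + 0.174512 = 1.43222.
P₂ = e^(−E₂/kT) / Z = 0.174512/1.43222 = 0.1218.

0.1218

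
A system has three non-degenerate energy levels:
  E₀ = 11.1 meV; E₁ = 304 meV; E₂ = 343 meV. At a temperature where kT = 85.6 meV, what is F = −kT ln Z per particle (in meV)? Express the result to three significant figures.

6.65 meV

Eᵢ/kT = 0.12967, 3.5514, 4.0070.
Z = Σ e^(−Eᵢ/kT) = e^(−0.12967) + e^(−3.5514) + e^(−4.0070) = 0.87839 + 0.028684 + 0.018188 = 0.92526.
F = −kT ln Z = −85.6 × ln(0.92526) = −85.6 × -0.077680 = 6.65 meV.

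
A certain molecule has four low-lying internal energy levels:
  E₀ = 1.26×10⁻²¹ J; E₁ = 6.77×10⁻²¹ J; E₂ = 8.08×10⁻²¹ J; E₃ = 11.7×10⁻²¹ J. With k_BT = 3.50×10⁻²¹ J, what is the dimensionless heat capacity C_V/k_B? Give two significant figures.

Eᵢ/kT = 0.3600, 1.934, 2.309, 3.343.
Z = Σ e^(−Eᵢ/kT) = e^(−0.3600) + e^(−1.934) + e^(−2.309) + e^(−3.343) = 0.6977 + 0.1446 + 0.09936 + 0.03533 = 0.9770.
⟨E⟩ = 3.147, ⟨E²⟩ = 19.51.
C_V/k_B = (⟨E²⟩ − ⟨E⟩²)/(kT)² = (19.51 − 9.904)/12.25 = 0.78.

0.78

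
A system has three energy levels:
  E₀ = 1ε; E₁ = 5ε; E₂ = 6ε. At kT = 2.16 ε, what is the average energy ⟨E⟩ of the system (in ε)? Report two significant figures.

1.9 ε

Eᵢ/kT = 0.4630, 2.315, 2.778.
Z = Σ e^(−Eᵢ/kT) = e^(−0.4630) + e^(−2.315) + e^(−2.778) = 0.6294 + 0.09877 + 0.06216 = 0.7903.
⟨E⟩ = Σ Eᵢ e^(−Eᵢ/kT) / Z = (1·0.6294 + 5·0.09877 + 6·0.06216) / 0.7903 = 1.9 ε.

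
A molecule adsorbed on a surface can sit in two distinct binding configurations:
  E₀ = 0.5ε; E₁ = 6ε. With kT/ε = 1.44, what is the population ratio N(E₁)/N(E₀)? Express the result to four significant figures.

0.02194

n₁/n₀ = exp[−(E₁−E₀)/kT] = exp(−(5.5ε)/(1.44ε)) = exp(-3.81944) = 0.02194.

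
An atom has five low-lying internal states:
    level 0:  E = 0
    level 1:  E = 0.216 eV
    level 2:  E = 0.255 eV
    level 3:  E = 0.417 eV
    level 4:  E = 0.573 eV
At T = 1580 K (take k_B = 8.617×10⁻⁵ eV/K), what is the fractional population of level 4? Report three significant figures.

0.0105

k_BT = 8.617×10⁻⁵ × 1580 K = 0.13615 eV.
Eᵢ/kT = 0, 1.5865, 1.8729, 3.0628, 4.2086.
Z = Σ e^(−Eᵢ/kT) = e^(−0) + e^(−1.5865) + e^(−1.8729) + e^(−3.0628) + e^(−4.2086) = 1.0000 + 0.20464 + 0.15368 + 0.046757 + 0.014867 = 1.4199.
P₄ = e^(−E₄/kT) / Z = 0.014867/1.4199 = 0.0105.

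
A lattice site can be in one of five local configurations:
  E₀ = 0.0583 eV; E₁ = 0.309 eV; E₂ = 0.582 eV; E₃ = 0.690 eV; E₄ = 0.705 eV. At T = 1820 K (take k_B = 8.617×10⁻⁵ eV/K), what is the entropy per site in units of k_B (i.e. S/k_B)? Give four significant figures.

k_BT = 8.617×10⁻⁵ × 1820 K = 0.156829 eV.
Eᵢ/kT = 0.371742, 1.97030, 3.71105, 4.39970, 4.49534.
Z = Σ e^(−Eᵢ/kT) = e^(−0.371742) + e^(−1.97030) + e^(−3.71105) + e^(−4.39970) + e^(−4.49534) = 0.689532 + 0.139415 + 0.0244518 + 0.0122810 + 0.0111609 = 0.876841.
⟨E⟩ = Σ EᵢPᵢ = 0.129844 eV.
S/k_B = ln Z + ⟨E⟩/kT = ln(0.876841) + 0.129844/0.156829 = -0.131430 + 0.827934 = 0.6965.

0.6965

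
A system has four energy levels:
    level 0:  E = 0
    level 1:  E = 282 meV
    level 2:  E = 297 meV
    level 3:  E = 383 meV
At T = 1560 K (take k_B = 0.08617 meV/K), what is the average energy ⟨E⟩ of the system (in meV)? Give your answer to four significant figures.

69.27 meV

k_BT = 0.08617 × 1560 K = 134.425 meV.
Eᵢ/kT = 0, 2.09782, 2.20941, 2.84917.
Z = Σ e^(−Eᵢ/kT) = e^(−0) + e^(−2.09782) + e^(−2.20941) + e^(−2.84917) = 1.00000 + 0.122724 + 0.109765 + 0.0578924 = 1.29038.
⟨E⟩ = Σ Eᵢ e^(−Eᵢ/kT) / Z = (0·1.00000 + 282·0.122724 + 297·0.109765 + 383·0.0578924) / 1.29038 = 69.27 meV.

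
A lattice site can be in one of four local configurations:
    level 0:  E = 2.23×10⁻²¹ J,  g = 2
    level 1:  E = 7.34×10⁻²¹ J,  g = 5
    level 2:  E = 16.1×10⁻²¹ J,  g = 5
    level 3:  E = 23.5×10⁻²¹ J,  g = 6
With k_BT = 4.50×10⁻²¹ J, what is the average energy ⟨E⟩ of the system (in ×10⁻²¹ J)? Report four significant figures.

5.449 ×10⁻²¹ J

Eᵢ/kT = 0.495556, 1.63111, 3.57778, 5.22222.
Z = Σ gᵢe^(−Eᵢ/kT) = 2·e^(−0.495556) + 5·e^(−1.63111) + 5·e^(−3.57778) + 6·e^(−5.22222) = 1.21846 + 0.978561 + 0.139688 + 0.0323720 = 2.36908.
⟨E⟩ = Σ Eᵢ gᵢe^(−Eᵢ/kT) / Z = (2.23·1.21846 + 7.34·0.978561 + 16.1·0.139688 + 23.5·0.0323720) / 2.36908 = 5.449 ×10⁻²¹ J.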